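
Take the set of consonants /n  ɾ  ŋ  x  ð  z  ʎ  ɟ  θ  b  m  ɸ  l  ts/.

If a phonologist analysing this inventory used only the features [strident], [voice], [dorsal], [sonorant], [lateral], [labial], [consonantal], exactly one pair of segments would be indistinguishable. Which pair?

n, ɾ

On the given features, /n/ and /ɾ/ have an identical profile: [-strident], [+voice], [-dorsal], [+sonorant], [-lateral], [-labial], [+consonantal]. No other two segments in the inventory coincide on all 7 features. (They do differ in [nasal], which is not among the given features.)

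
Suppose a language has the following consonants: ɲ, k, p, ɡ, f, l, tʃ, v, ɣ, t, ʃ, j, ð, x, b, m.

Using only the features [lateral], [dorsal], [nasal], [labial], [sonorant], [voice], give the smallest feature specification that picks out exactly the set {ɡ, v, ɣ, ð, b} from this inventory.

[−sonorant, +voice]

Every target segment is [−sonorant], [+voice]; each remaining inventory member fails at least one of these. Each conjunct is needed — [+voice] alone would also admit /ɲ, l, j, m/; [−sonorant] alone would also admit /k, p, f, tʃ, …/ — and no other single listed feature has exactly this extension, so two is the minimum.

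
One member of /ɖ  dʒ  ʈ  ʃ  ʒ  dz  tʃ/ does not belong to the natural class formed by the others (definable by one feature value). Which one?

The remaining segments after removing /dz/ share [−anterior]; /dz/ (voiced alveolar affricate) is [+anterior]. For every other candidate removal, the leftover set fails to share any single feature value that the removed segment lacks.

dz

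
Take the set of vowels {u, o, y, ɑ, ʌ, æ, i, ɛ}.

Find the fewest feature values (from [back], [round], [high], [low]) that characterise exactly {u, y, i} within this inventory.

[+high]

Every target segment is [+high] and no other inventory member is, so one feature is enough.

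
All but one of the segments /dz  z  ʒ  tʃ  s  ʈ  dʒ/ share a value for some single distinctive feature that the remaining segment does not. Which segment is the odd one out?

ʈ

/z, dʒ, dz, tʃ, s, ʒ/ are all [+strident], but /ʈ/ (voiceless retroflex stop) is [−strident]. No other single segment can be removed to leave a set sharing one feature value that the removed segment lacks, so /ʈ/ is the odd one out.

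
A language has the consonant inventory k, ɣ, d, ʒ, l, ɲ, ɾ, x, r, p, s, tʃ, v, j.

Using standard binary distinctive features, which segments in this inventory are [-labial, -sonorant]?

Eliminate segments failing any feature: /l, ɲ, ɾ, r, j/ are [+sonorant]; /p, v/ are [+labial]. The remaining /k, ɣ, d, ʒ, x, s, tʃ/ satisfy [-labial], [-sonorant].

k, ɣ, d, ʒ, x, s, tʃ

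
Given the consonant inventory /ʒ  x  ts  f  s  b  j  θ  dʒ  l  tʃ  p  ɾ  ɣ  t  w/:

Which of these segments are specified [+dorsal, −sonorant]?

Checking each segment against [+dorsal], [−sonorant]: /x/ (voiceless velar fricative), /ɣ/ (voiced velar fricative) satisfy every feature; every other segment in the inventory fails at least one.

x, ɣ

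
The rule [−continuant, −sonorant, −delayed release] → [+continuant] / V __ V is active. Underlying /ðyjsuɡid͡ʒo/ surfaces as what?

/ɡ/ satisfies [−continuant, −sonorant, −delayed release] and sits in V __ V. The [+continuant] counterpart of the voiced velar stop is /ɣ/. Other segments in /ðyjsuɡid͡ʒo/ either fail the structural description or are not in the environment, so the surface form is [ðyjsuɣid͡ʒo].

[ðyjsuɣid͡ʒo]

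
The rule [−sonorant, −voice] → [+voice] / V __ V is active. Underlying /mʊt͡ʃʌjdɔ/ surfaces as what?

[mʊd͡ʒʌjdɔ]

/t͡ʃ/ satisfies [−sonorant, −voice] and sits in V __ V. The [+voice] counterpart of the voiceless postalveolar affricate is /d͡ʒ/. Other segments in /mʊt͡ʃʌjdɔ/ either fail the structural description or are not in the environment, so the surface form is [mʊd͡ʒʌjdɔ].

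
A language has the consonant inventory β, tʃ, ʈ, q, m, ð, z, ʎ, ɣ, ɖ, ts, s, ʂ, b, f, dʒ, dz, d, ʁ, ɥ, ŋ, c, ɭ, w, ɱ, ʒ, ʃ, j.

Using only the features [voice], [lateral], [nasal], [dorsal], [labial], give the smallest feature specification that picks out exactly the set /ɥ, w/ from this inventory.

[+labial, +dorsal]

Every target segment is [+labial], [+dorsal]; each remaining inventory member fails at least one of these. Each conjunct is needed — [+dorsal] alone would also admit /q, ʎ, ɣ, ʁ, …/; [+labial] alone would also admit /β, m, b, f, …/ — and no other single listed feature has exactly this extension, so two is the minimum.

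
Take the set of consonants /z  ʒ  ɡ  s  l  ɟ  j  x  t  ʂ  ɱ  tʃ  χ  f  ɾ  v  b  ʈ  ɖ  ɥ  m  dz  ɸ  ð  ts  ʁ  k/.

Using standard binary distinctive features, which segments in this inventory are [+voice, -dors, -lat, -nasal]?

Checking each segment against [+voice], [-dorsal], [-lateral], [-nasal]: /z/ (voiced alveolar fricative), /ʒ/ (voiced postalveolar fricative), /ɾ/ (alveolar tap), /v/ (voiced labiodental fricative), /b/ (voiced bilabial stop), /ɖ/ (voiced retroflex stop), among others, satisfy every feature; every other segment in the inventory fails at least one.

z, ʒ, ɾ, v, b, ɖ, dz, ð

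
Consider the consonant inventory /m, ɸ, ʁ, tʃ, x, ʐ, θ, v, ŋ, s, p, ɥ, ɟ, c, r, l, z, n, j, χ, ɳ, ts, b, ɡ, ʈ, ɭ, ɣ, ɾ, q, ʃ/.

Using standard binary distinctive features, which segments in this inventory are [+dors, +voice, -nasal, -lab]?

Eliminate segments failing any feature: /m, ɸ, tʃ, ʐ, θ, v, s, p, r, l, z, n, ɳ, ts, b, ʈ, ɭ, ɾ, ʃ/ are [-dorsal]; /x, c, χ, q/ are [-voice]; /ŋ/ is [+nasal]; /ɥ/ is [+labial]. The remaining /ʁ, ɟ, j, ɡ, ɣ/ satisfy [+dorsal], [+voice], [-nasal], [-labial].

ʁ, ɟ, j, ɡ, ɣ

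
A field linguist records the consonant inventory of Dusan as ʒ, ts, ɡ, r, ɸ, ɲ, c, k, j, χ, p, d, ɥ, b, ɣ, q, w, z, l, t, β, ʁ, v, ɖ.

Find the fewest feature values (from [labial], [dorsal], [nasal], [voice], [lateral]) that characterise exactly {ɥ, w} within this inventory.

[+labial, +dorsal]

/ɥ, w/ are all [+labial], [+dorsal], and no other segment in the inventory matches both values. Dropping any one of them over-generates: [+dorsal] alone would also admit /ɡ, ɲ, c, k, …/; [+labial] alone would also admit /ɸ, p, b, β, …/. No other single listed feature picks out exactly this set either, so fewer than two features will not do.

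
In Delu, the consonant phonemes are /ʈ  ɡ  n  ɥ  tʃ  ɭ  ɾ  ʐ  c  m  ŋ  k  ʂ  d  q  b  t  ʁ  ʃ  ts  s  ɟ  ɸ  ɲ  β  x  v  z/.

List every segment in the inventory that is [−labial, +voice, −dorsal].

n, ɭ, ɾ, ʐ, d, z

Eliminate segments failing any feature: /ʈ, tʃ, c, k, ʂ, q, t, ʃ, ts, s, x/ are [−voice]; /ɡ, ŋ, ʁ, ɟ, ɲ/ are [+dorsal]; /ɥ, m, b, ɸ, β, v/ are [+labial]. The remaining /n, ɭ, ɾ, ʐ, d, z/ satisfy [−labial], [+voice], [−dorsal].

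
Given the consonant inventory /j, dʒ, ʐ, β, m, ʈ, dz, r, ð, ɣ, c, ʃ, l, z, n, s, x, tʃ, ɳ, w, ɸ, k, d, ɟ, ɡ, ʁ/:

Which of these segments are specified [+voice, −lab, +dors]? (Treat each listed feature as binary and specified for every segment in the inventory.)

Checking each segment against [+voice], [−labial], [+dorsal]: /j/ (palatal glide), /ɣ/ (voiced velar fricative), /ɟ/ (voiced palatal stop), /ɡ/ (voiced velar stop), /ʁ/ (voiced uvular fricative) satisfy every feature; every other segment in the inventory fails at least one.

j, ɣ, ɟ, ɡ, ʁ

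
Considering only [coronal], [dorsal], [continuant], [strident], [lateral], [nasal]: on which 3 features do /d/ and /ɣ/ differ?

/d/ is the voiced alveolar stop and /ɣ/ is the voiced velar fricative. Both are [−strident], [−lateral], [−nasal]. /d/ is [−continuant] while /ɣ/ is [+continuant]; /d/ is [+coronal] while /ɣ/ is [−coronal]; /d/ is [−dorsal] while /ɣ/ is [+dorsal], so the distinguishing features are [continuant], [coronal], [dorsal].

[continuant], [coronal], [dorsal]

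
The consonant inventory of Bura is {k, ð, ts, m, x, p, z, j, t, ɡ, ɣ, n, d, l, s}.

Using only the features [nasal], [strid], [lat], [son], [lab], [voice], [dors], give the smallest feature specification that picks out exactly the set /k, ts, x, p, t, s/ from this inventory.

The target set is precisely the extension of [−voice] in this inventory.

[−voice]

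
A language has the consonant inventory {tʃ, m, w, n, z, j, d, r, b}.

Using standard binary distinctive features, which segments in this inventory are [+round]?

w

The [+round] segments here are /w/; the remaining /tʃ, m, n, z, j, d, r, b/ are [−round].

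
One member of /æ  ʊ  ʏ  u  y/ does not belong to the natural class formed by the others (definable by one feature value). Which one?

æ

/y, ʏ, u, ʊ/ are all [+high], but /æ/ (low front unrounded vowel) is [−high]. No other single segment can be removed to leave a set sharing one feature value that the removed segment lacks, so /æ/ is the odd one out.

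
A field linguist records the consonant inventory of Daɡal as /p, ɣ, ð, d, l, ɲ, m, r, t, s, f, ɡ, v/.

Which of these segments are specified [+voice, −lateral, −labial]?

ɣ, ð, d, ɲ, r, ɡ

Eliminate segments failing any feature: /p, t, s, f/ are [−voice]; /l/ is [+lateral]; /m, v/ are [+labial]. The remaining /ɣ, ð, d, ɲ, r, ɡ/ satisfy [+voice], [−lateral], [−labial].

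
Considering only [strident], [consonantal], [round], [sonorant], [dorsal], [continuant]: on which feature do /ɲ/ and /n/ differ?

[dorsal]

/ɲ/ is the palatal nasal and /n/ is the alveolar nasal. Both are [−strident], [+consonantal], [−round], [+sonorant], [−continuant]. /ɲ/ is [+dorsal] while /n/ is [−dorsal], so the distinguishing feature is [dorsal].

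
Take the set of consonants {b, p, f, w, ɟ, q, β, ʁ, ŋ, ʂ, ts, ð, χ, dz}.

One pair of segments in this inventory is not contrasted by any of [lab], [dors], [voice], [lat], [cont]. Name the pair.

Both /ŋ/ and /ɟ/ are [−labial], [+dorsal], [+voice], [−lateral], [−continuant]. Since the list omits [sonorant], [nasal] and [back] — which do distinguish the velar nasal from the voiced palatal stop — this pair collapses; all other pairs remain distinct.

ŋ, ɟ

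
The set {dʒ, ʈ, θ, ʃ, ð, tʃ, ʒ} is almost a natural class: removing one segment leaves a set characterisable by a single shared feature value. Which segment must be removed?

ʈ

[distributed] groups all but one: /ʃ, ð, θ, ʒ, dʒ, tʃ/ share [+distributed] while /ʈ/ (voiceless retroflex stop) alone is [-distributed]. Removing any other segment would not leave a single-feature class that excludes it.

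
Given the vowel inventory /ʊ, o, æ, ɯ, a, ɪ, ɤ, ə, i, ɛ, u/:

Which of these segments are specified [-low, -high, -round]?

First, the [-low] segments are /ʊ, o, ɯ, ɪ, ɤ, ə, i, ɛ, u/.
Among these, [-high] gives /o, ɤ, ə, ɛ/.
Intersecting with [-round] leaves /ɤ, ə, ɛ/.

ɤ, ə, ɛ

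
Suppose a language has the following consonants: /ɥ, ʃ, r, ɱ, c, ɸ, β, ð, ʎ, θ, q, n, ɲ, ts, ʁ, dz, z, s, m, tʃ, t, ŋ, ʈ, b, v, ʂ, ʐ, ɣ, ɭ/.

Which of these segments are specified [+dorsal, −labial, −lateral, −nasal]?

c, q, ʁ, ɣ

First, the [+dorsal] segments are /ɥ, c, ʎ, q, ɲ, ʁ, ŋ, ɣ/.
Among these, [−labial] gives /c, ʎ, q, ɲ, ʁ, ŋ, ɣ/.
Among these, [−lateral] gives /c, q, ɲ, ʁ, ŋ, ɣ/.
Then [−nasal] leaves /c, q, ʁ, ɣ/.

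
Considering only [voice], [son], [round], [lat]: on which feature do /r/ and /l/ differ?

/r/ is the alveolar trill and /l/ is the alveolar lateral approximant. Both are [+voice], [+sonorant], [−round]. /r/ is [−lateral] while /l/ is [+lateral], so the distinguishing feature is [lateral].

[lateral]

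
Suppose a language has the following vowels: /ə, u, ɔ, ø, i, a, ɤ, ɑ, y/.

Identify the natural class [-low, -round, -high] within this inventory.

Eliminate segments failing any feature: /u, ɔ, ø, y/ are [+round]; /i/ is [+high]; /a, ɑ/ are [+low]. The remaining /ə, ɤ/ satisfy [-low], [-round], [-high].

ə, ɤ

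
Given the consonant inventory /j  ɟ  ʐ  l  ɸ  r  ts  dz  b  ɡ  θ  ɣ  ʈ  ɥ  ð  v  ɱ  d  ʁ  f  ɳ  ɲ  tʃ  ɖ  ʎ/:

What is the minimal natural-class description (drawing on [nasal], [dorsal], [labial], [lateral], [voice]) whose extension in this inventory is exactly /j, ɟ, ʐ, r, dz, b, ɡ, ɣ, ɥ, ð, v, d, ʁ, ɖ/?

[+voice, −nasal, −lateral]

The class [+voice], [−nasal], [−lateral] has exactly /j, ɟ, ʐ, r, dz, b, ɡ, ɣ, ɥ, ð, v, d, ʁ, ɖ/ as its extension in this inventory. No smaller conjunction from the listed features achieves this: [−nasal, −lateral] alone would also admit /ɸ, ts, θ, ʈ, …/; [+voice, −lateral] alone would also admit /ɱ, ɳ, ɲ/; [+voice, −nasal] alone would also admit /l, ʎ/; and checking the remaining two-feature bundles turns up none with this extension.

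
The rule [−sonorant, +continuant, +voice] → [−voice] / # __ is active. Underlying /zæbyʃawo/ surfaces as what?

The only segment in the rule's environment that also matches [−sonorant, +continuant, +voice] is /z/. Applying [−voice] turns the voiced alveolar fricative into /s/ (voiceless alveolar fricative), giving [sæbyʃawo].

[sæbyʃawo]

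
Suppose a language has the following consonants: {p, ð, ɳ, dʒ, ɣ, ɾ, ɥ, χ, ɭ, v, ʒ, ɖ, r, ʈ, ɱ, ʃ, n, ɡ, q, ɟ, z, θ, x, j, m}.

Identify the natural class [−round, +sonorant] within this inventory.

The [−round] segments are /p, ð, ɳ, dʒ, ɣ, ɾ, χ, ɭ, v, ʒ, ɖ, r, ʈ, ɱ, ʃ, n, ɡ, q, ɟ, z, θ, x, j, m/.
Within that set, [+sonorant] leaves /ɳ, ɾ, ɭ, r, ɱ, n, j, m/.

ɳ, ɾ, ɭ, r, ɱ, n, j, m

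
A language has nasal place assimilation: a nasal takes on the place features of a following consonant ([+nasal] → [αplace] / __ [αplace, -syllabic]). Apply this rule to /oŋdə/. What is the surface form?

[ondə]

The only nasal preceding a consonant is /ŋ/ before /d/. /d/ is [+coronal], so /ŋ/ → /n/, giving [ondə].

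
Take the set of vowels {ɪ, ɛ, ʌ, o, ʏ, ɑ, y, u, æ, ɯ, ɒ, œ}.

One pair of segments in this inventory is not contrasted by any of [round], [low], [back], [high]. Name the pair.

/ʏ/ (high front rounded lax vowel) and /y/ (high front rounded tense vowel) are both [+round], [−low], [−back], [+high], so none of the listed features separates them. (They do differ in [tense], which is not among the given features.) Every other pair in the inventory differs on at least one listed feature.

ʏ, y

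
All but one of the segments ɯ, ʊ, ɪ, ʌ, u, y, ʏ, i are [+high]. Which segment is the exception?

/ʌ/ is the mid back unrounded lax vowel, which is [-high]; the rest — /ɪ, ʊ, ɯ, u, ʏ, y, i/ — are [+high].

ʌ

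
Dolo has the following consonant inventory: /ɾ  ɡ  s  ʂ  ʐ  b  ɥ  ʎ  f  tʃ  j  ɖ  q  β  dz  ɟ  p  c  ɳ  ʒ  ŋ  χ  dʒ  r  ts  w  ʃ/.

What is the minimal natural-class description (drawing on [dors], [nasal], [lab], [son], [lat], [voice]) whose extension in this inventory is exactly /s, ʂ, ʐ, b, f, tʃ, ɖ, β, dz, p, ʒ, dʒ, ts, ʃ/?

The class [−sonorant], [−dorsal] has exactly /s, ʂ, ʐ, b, f, tʃ, ɖ, β, dz, p, ʒ, dʒ, ts, ʃ/ as its extension in this inventory. No smaller conjunction from the listed features achieves this: [−dorsal] alone would also admit /ɾ, ɳ, r/; [−sonorant] alone would also admit /ɡ, q, ɟ, c, …/; and checking the remaining single features turns up none with this extension.

[−son, −dors]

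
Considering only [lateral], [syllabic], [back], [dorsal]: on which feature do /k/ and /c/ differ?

[back]

/k/ (voiceless velar stop) and /c/ (voiceless palatal stop) agree on [-lateral], [-syllabic], [+dorsal]. They differ on [back] (/k/ [+], /c/ [-]).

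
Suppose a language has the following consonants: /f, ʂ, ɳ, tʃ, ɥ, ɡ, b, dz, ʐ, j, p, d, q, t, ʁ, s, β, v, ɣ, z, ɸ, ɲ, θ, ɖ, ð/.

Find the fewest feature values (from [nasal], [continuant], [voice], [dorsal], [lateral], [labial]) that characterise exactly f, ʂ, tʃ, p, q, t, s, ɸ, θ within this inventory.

[−voice]

The target set is precisely the extension of [−voice] in this inventory.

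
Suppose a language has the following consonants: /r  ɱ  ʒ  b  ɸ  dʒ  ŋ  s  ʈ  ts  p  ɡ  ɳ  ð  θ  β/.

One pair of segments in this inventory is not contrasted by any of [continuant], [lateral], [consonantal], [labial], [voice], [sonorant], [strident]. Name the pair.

ɳ, ŋ

On the given features, /ɳ/ and /ŋ/ have an identical profile: [-continuant], [-lateral], [+consonantal], [-labial], [+voice], [+sonorant], [-strident]. No other two segments in the inventory coincide on all 7 features. (They do differ in [coronal] and [dorsal], which are not among the given features.)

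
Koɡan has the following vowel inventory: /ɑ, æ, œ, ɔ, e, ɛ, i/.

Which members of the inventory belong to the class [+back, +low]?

ɑ

First, the [+back] segments are /ɑ, ɔ/.
Among these, [+low] leaves /ɑ/.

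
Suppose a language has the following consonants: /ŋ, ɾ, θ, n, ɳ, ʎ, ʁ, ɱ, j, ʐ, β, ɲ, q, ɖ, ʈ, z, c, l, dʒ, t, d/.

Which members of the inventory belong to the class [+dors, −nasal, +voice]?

ʎ, ʁ, j

Among the inventory, the [+dorsal] segments are /ŋ, ʎ, ʁ, j, ɲ, q, c/.
Among these, [−nasal] gives /ʎ, ʁ, j, q, c/.
Within that set, [+voice] leaves /ʎ, ʁ, j/.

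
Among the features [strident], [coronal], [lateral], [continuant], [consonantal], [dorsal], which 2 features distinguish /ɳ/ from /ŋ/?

/ɳ/ is the retroflex nasal and /ŋ/ is the velar nasal. Both are [−strident], [−lateral], [−continuant], [+consonantal]. /ɳ/ is [+coronal] while /ŋ/ is [−coronal]; /ɳ/ is [−dorsal] while /ŋ/ is [+dorsal], so the distinguishing features are [coronal], [dorsal].

[coronal], [dorsal]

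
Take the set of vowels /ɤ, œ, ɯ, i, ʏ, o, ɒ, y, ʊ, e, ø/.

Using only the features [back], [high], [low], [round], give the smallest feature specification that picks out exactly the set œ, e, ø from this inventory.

/œ, e, ø/ are all [−high], [−back], and no other segment in the inventory matches both values. Dropping any one of them over-generates: [−back] alone would also admit /i, ʏ, y/; [−high] alone would also admit /ɤ, o, ɒ/. No other single listed feature picks out exactly this set either, so fewer than two features will not do.

[−high, −back]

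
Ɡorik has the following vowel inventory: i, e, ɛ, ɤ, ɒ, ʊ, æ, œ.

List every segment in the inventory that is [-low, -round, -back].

i, e, ɛ

The [-low] segments are /i, e, ɛ, ɤ, ʊ, œ/.
Of those, [-round] gives /i, e, ɛ, ɤ/.
Within that set, [-back] leaves /i, e, ɛ/.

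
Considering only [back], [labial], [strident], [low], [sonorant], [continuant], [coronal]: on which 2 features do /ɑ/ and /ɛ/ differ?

[low], [back]

/ɑ/ is the low back unrounded vowel and /ɛ/ is the mid front unrounded lax vowel. Both are [−labial], [−strident], [+sonorant], [+continuant], [−coronal]. /ɑ/ is [+low] while /ɛ/ is [−low]; /ɑ/ is [+back] while /ɛ/ is [−back], so the distinguishing features are [low], [back].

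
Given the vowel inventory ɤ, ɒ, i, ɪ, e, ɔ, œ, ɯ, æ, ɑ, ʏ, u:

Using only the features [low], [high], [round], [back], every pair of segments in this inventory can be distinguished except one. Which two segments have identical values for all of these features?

/i/ (high front unrounded tense vowel) and /ɪ/ (high front unrounded lax vowel) are both [-low], [+high], [-round], [-back], so none of the listed features separates them. (They do differ in [tense], which is not among the given features.) Every other pair in the inventory differs on at least one listed feature.

i, ɪ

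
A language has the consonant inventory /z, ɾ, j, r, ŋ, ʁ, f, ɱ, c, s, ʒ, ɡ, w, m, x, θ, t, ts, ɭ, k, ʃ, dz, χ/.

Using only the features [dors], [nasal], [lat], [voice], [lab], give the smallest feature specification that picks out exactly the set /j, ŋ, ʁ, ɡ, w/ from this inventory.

[+voice, +dors]

/j, ŋ, ʁ, ɡ, w/ are all [+voice], [+dorsal], and no other segment in the inventory matches both values. Dropping any one of them over-generates: [+dorsal] alone would also admit /c, x, k, χ/; [+voice] alone would also admit /z, ɾ, r, ɱ, …/. No other single listed feature picks out exactly this set either, so fewer than two features will not do.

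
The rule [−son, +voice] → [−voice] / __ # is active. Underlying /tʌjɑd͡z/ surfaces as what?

Only the final segment /d͡z/ is both word-final and matches the structural description. It is a voiced alveolar affricate, so [−son, +voice] holds; changing it to [−voice] with all other features held fixed yields /t͡s/ (voiceless alveolar affricate). No other segment meets both the structural description and the environment, so the output is [tʌjɑt͡s].

[tʌjɑt͡s]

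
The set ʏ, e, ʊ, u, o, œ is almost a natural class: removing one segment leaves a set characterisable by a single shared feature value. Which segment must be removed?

e

[round] groups all but one: /œ, ʏ, ʊ, u, o/ share [+round] while /e/ (mid front unrounded tense vowel) alone is [−round]. Removing any other segment would not leave a single-feature class that excludes it.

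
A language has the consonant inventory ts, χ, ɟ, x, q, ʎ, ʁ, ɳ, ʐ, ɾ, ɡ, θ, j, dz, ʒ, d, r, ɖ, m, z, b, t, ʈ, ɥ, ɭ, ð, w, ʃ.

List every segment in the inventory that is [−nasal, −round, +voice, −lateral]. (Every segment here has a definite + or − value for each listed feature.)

ɟ, ʁ, ʐ, ɾ, ɡ, j, dz, ʒ, d, r, ɖ, z, b, ð

Checking each segment against [−nasal], [−round], [+voice], [−lateral]: /ɟ/ (voiced palatal stop), /ʁ/ (voiced uvular fricative), /ʐ/ (voiced retroflex fricative), /ɾ/ (alveolar tap), /ɡ/ (voiced velar stop), /j/ (palatal glide), among others, satisfy every feature; every other segment in the inventory fails at least one.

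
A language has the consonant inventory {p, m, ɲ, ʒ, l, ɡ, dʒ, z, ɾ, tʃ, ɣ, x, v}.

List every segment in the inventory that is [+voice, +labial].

m, v

First, the [+voice] segments are /m, ɲ, ʒ, l, ɡ, dʒ, z, ɾ, ɣ, v/.
Of those, [+labial] leaves /m, v/.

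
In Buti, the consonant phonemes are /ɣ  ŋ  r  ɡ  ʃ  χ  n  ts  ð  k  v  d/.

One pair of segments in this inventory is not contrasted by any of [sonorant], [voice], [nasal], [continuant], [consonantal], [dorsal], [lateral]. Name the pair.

v, ð

Both /v/ and /ð/ are [-sonorant], [+voice], [-nasal], [+continuant], [+consonantal], [-dorsal], [-lateral]. Since the list omits [labial] and [coronal] — which do distinguish the voiced labiodental fricative from the voiced dental fricative — this pair collapses; all other pairs remain distinct.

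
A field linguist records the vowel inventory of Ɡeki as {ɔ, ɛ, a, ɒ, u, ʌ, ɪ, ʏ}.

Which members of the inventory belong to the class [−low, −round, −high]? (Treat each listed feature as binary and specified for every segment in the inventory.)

Eliminate segments failing any feature: /ɔ, u, ʏ/ are [+round]; /a, ɒ/ are [+low]; /ɪ/ is [+high]. The remaining /ɛ, ʌ/ satisfy [−low], [−round], [−high].

ɛ, ʌ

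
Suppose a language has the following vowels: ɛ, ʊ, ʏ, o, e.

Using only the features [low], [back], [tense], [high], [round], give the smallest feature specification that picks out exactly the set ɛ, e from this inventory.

[-round]

/ɛ, e/ are exactly the [-round] segments in the inventory, so a single feature suffices.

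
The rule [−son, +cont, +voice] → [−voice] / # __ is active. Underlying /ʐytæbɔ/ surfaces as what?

[ʂytæbɔ]

Only the initial segment /ʐ/ is both word-initial and matches the structural description. It is a voiced retroflex fricative, so [−son, +cont, +voice] holds; changing it to [−voice] with all other features held fixed yields /ʂ/ (voiceless retroflex fricative). No other segment meets both the structural description and the environment, so the output is [ʂytæbɔ].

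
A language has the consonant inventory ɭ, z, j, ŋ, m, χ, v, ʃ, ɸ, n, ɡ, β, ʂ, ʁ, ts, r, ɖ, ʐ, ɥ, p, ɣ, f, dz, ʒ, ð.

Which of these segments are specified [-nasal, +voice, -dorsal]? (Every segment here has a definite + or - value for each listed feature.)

ɭ, z, v, β, r, ɖ, ʐ, dz, ʒ, ð

The [-nasal] segments are /ɭ, z, j, χ, v, ʃ, ɸ, ɡ, β, ʂ, ʁ, ts, r, ɖ, ʐ, ɥ, p, ɣ, f, dz, ʒ, ð/.
Among these, [+voice] gives /ɭ, z, j, v, ɡ, β, ʁ, r, ɖ, ʐ, ɥ, ɣ, dz, ʒ, ð/.
Of those, [-dorsal] leaves /ɭ, z, v, β, r, ɖ, ʐ, dz, ʒ, ð/.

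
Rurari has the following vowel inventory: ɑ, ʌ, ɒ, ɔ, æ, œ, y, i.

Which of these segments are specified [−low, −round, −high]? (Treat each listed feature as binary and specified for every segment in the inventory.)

Checking each segment against [−low], [−round], [−high]: /ʌ/ (mid back unrounded lax vowel) satisfies every feature; every other segment in the inventory fails at least one.

ʌ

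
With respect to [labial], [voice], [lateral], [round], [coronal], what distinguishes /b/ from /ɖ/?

[labial], [coronal]

/b/ is the voiced bilabial stop and /ɖ/ is the voiced retroflex stop. Both are [+voice], [−lateral], [−round]. /b/ is [+labial] while /ɖ/ is [−labial]; /b/ is [−coronal] while /ɖ/ is [+coronal], so the distinguishing features are [labial], [coronal].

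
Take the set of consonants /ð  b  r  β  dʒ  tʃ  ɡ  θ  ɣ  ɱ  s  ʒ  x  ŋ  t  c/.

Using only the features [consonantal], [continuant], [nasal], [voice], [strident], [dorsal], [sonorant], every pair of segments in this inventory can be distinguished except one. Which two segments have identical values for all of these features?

/ð/ (voiced dental fricative) and /β/ (voiced bilabial fricative) are both [+consonantal], [+continuant], [−nasal], [+voice], [−strident], [−dorsal], [−sonorant], so none of the listed features separates them. (They do differ in [labial] and [coronal], which are not among the given features.) Every other pair in the inventory differs on at least one listed feature.

ð, β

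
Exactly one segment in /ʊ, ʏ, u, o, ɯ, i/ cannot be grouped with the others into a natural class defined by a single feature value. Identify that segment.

[high] groups all but one: /u, ɯ, ʏ, i, ʊ/ share [+high] while /o/ (mid back rounded tense vowel) alone is [−high]. Removing any other segment would not leave a single-feature class that excludes it.

o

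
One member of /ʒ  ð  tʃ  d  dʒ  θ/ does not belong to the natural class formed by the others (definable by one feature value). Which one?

/θ, ʒ, dʒ, tʃ, ð/ are all [+distributed], but /d/ (voiced alveolar stop) is [−distributed]. No other single segment can be removed to leave a set sharing one feature value that the removed segment lacks, so /d/ is the odd one out.

d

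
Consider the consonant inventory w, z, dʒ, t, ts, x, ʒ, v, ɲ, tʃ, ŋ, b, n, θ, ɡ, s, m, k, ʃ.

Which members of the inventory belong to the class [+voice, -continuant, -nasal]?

Eliminate segments failing any feature: /w, z, ʒ, v/ are [+continuant]; /t, ts, x, tʃ, θ, s, k, ʃ/ are [-voice]; /ɲ, ŋ, n, m/ are [+nasal]. The remaining /dʒ, b, ɡ/ satisfy [+voice], [-continuant], [-nasal].

dʒ, b, ɡ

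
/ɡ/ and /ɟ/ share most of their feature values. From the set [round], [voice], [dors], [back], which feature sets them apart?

/ɡ/ is the voiced velar stop and /ɟ/ is the voiced palatal stop. Both are [−round], [+voice], [+dorsal]. /ɡ/ is [+back] while /ɟ/ is [−back], so the distinguishing feature is [back].

[back]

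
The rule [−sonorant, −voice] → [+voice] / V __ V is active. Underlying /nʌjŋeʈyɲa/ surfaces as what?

The only segment in the rule's environment that also matches [−sonorant, −voice] is /ʈ/. Applying [+voice] turns the voiceless retroflex stop into /ɖ/ (voiced retroflex stop), giving [nʌjŋeɖyɲa].

[nʌjŋeɖyɲa]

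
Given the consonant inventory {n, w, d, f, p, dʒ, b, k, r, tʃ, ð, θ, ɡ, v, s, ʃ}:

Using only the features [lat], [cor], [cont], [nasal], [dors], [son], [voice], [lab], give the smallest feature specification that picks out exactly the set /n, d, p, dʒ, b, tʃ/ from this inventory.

The class [−continuant], [−dorsal] has exactly /n, d, p, dʒ, b, tʃ/ as its extension in this inventory. No smaller conjunction from the listed features achieves this: [−dorsal] alone would also admit /f, r, ð, θ, …/; [−continuant] alone would also admit /k, ɡ/; and checking the remaining single features turns up none with this extension.

[−cont, −dors]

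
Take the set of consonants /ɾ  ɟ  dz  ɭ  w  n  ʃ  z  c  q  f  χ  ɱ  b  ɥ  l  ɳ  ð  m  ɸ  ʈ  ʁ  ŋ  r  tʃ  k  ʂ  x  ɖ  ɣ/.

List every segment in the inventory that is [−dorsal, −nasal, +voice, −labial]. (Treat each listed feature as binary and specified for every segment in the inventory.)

Eliminate segments failing any feature: /ɟ, w, c, q, χ, ɥ, ʁ, ŋ, k, x, ɣ/ are [+dorsal]; /n, ɱ, ɳ, m/ are [+nasal]; /ʃ, f, ɸ, ʈ, tʃ, ʂ/ are [−voice]; /b/ is [+labial]. The remaining /ɾ, dz, ɭ, z, l, ð, r, ɖ/ satisfy [−dorsal], [−nasal], [+voice], [−labial].

ɾ, dz, ɭ, z, l, ð, r, ɖ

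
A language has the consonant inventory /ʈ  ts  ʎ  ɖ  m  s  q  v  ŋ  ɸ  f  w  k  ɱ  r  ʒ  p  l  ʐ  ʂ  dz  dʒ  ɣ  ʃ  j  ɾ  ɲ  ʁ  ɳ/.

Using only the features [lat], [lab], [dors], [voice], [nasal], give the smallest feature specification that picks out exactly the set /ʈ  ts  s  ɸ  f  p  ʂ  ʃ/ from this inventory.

/ʈ, ts, s, ɸ, f, p, ʂ, ʃ/ are all [−voice], [−dorsal], and no other segment in the inventory matches both values. Dropping any one of them over-generates: [−dorsal] alone would also admit /ɖ, m, v, ɱ, …/; [−voice] alone would also admit /q, k/. No other single listed feature picks out exactly this set either, so fewer than two features will not do.

[−voice, −dors]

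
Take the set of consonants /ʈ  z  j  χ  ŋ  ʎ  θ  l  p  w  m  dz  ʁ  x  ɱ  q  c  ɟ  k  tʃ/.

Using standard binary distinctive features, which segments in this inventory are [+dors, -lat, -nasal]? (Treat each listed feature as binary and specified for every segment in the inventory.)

Eliminate segments failing any feature: /ʈ, z, θ, l, p, m, dz, ɱ, tʃ/ are [-dorsal]; /ŋ/ is [+nasal]; /ʎ/ is [+lateral]. The remaining /j, χ, w, ʁ, x, q, c, ɟ, k/ satisfy [+dorsal], [-lateral], [-nasal].

j, χ, w, ʁ, x, q, c, ɟ, k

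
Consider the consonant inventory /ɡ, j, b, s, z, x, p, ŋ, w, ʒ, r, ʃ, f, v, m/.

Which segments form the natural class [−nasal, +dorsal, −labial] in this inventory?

Eliminate segments failing any feature: /b, s, z, p, ʒ, r, ʃ, f, v/ are [−dorsal]; /ŋ, m/ are [+nasal]; /w/ is [+labial]. The remaining /ɡ, j, x/ satisfy [−nasal], [+dorsal], [−labial].

ɡ, j, x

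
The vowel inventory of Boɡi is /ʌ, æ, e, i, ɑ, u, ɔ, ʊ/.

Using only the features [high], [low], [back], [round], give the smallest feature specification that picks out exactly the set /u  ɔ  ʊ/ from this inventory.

[+round]

The target set is precisely the extension of [+round] in this inventory.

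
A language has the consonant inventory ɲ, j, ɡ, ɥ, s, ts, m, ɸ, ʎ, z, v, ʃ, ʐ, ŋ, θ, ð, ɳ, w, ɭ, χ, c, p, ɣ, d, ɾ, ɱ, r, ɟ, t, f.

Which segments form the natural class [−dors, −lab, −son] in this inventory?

Checking each segment against [−dorsal], [−labial], [−sonorant]: /s/ (voiceless alveolar fricative), /ts/ (voiceless alveolar affricate), /z/ (voiced alveolar fricative), /ʃ/ (voiceless postalveolar fricative), /ʐ/ (voiced retroflex fricative), /θ/ (voiceless dental fricative), among others, satisfy every feature; every other segment in the inventory fails at least one.

s, ts, z, ʃ, ʐ, θ, ð, d, t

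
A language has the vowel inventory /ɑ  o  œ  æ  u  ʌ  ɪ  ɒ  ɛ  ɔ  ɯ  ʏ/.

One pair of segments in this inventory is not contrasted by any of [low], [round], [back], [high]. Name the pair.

o, ɔ

Both /o/ and /ɔ/ are [-low], [+round], [+back], [-high]. Since the list omits [tense] — which does distinguish the mid back rounded tense vowel from the mid back rounded lax vowel — this pair collapses; all other pairs remain distinct.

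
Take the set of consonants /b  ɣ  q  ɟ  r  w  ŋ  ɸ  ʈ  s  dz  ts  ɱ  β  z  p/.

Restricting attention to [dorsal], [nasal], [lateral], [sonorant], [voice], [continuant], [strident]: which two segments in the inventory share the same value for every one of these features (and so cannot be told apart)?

/ʈ/ (voiceless retroflex stop) and /p/ (voiceless bilabial stop) are both [−dorsal], [−nasal], [−lateral], [−sonorant], [−voice], [−continuant], [−strident], so none of the listed features separates them. (They do differ in [labial] and [coronal], which are not among the given features.) Every other pair in the inventory differs on at least one listed feature.

ʈ, p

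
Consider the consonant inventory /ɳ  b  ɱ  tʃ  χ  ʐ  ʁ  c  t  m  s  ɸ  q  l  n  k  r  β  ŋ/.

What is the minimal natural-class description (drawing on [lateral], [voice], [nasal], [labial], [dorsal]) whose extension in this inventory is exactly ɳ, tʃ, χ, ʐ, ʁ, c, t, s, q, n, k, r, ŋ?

Every target segment is [-lateral], [-labial]; each remaining inventory member fails at least one of these. Each conjunct is needed — [-labial] alone would also admit /l/; [-lateral] alone would also admit /b, ɱ, m, ɸ, …/ — and no other single listed feature has exactly this extension, so two is the minimum.

[-lateral, -labial]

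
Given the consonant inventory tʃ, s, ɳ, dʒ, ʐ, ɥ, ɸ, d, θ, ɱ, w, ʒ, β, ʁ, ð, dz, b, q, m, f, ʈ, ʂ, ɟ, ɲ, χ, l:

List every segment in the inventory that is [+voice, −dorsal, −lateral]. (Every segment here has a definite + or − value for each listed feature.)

ɳ, dʒ, ʐ, d, ɱ, ʒ, β, ð, dz, b, m

Checking each segment against [+voice], [−dorsal], [−lateral]: /ɳ/ (retroflex nasal), /dʒ/ (voiced postalveolar affricate), /ʐ/ (voiced retroflex fricative), /d/ (voiced alveolar stop), /ɱ/ (labiodental nasal), /ʒ/ (voiced postalveolar fricative), among others, satisfy every feature; every other segment in the inventory fails at least one.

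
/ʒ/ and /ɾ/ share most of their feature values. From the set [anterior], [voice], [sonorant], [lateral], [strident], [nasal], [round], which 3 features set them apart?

[sonorant], [strident], [anterior]

/ʒ/ (voiced postalveolar fricative) and /ɾ/ (alveolar tap) agree on [+voice], [-lateral], [-nasal], [-round]. They differ on [sonorant] (/ʒ/ [-], /ɾ/ [+]), [strident] (/ʒ/ [+], /ɾ/ [-]), [anterior] (/ʒ/ [-], /ɾ/ [+]).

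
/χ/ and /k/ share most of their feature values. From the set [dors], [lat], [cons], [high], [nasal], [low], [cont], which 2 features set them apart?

[continuant], [high]

The two segments share [+dorsal], [−lateral], [+consonantal], [−nasal], [−low]. The only features from the list on which they differ: /χ/ is [+continuant] while /k/ is [−continuant]; /χ/ is [−high] while /k/ is [+high].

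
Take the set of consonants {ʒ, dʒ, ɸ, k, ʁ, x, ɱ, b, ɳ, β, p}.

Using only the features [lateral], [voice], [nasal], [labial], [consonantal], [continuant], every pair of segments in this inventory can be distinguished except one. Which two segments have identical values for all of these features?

ʁ, ʒ

Both /ʁ/ and /ʒ/ are [-lateral], [+voice], [-nasal], [-labial], [+consonantal], [+continuant]. Since the list omits [coronal] and [dorsal] — which do distinguish the voiced uvular fricative from the voiced postalveolar fricative — this pair collapses; all other pairs remain distinct.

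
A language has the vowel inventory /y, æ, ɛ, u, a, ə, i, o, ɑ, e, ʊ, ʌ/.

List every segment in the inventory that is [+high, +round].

Checking each segment against [+high], [+round]: /y/ (high front rounded tense vowel), /u/ (high back rounded tense vowel), /ʊ/ (high back rounded lax vowel) satisfy every feature; every other segment in the inventory fails at least one.

y, u, ʊ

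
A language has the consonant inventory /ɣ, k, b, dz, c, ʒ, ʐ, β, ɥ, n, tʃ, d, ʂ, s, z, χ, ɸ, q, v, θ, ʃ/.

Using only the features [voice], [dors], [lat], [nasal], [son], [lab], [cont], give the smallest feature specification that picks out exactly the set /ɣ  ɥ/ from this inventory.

Every target segment is [+voice], [+dorsal]; each remaining inventory member fails at least one of these. Each conjunct is needed — [+dorsal] alone would also admit /k, c, χ, q/; [+voice] alone would also admit /b, dz, ʒ, ʐ, …/ — and no other single listed feature has exactly this extension, so two is the minimum.

[+voice, +dors]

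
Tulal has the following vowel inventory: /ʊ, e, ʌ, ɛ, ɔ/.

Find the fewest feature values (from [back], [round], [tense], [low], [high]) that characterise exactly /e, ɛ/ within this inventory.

[−back]

The target set is precisely the extension of [−back] in this inventory.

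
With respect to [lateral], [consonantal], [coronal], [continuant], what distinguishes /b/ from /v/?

/b/ is the voiced bilabial stop and /v/ is the voiced labiodental fricative. Both are [-lateral], [+consonantal], [-coronal]. /b/ is [-continuant] while /v/ is [+continuant], so the distinguishing feature is [continuant].

[continuant]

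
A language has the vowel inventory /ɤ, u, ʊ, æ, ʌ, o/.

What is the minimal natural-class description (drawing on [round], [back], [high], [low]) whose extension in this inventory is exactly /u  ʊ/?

[+high]

/u, ʊ/ are exactly the [+high] segments in the inventory, so a single feature suffices.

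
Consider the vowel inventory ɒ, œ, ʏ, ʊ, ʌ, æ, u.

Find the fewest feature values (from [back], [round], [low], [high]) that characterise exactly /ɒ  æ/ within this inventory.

/ɒ, æ/ are exactly the [+low] segments in the inventory, so a single feature suffices.

[+low]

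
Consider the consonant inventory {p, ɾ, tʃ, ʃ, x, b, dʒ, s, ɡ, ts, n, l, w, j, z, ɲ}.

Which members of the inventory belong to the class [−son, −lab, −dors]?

tʃ, ʃ, dʒ, s, ts, z

Among the inventory, the [−sonorant] segments are /p, tʃ, ʃ, x, b, dʒ, s, ɡ, ts, z/.
Then [−labial] gives /tʃ, ʃ, x, dʒ, s, ɡ, ts, z/.
Intersecting with [−dorsal] leaves /tʃ, ʃ, dʒ, s, ts, z/.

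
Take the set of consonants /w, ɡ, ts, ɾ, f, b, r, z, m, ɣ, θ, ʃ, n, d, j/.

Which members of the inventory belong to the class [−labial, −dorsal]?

ts, ɾ, r, z, θ, ʃ, n, d

First, the [−labial] segments are /ɡ, ts, ɾ, r, z, ɣ, θ, ʃ, n, d, j/.
Among these, [−dorsal] leaves /ts, ɾ, r, z, θ, ʃ, n, d/.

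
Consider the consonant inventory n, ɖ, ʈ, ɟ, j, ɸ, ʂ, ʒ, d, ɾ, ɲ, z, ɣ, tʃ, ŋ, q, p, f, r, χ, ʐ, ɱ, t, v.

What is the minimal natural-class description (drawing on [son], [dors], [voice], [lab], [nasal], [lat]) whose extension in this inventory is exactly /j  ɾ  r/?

Every target segment is [+sonorant], [−nasal]; each remaining inventory member fails at least one of these. Each conjunct is needed — [−nasal] alone would also admit /ɖ, ʈ, ɟ, ɸ, …/; [+sonorant] alone would also admit /n, ɲ, ŋ, ɱ/ — and no other single listed feature has exactly this extension, so two is the minimum.

[+son, −nasal]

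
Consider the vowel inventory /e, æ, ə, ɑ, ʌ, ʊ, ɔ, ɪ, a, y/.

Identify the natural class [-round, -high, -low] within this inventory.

e, ə, ʌ

Eliminate segments failing any feature: /æ, ɑ, a/ are [+low]; /ʊ, ɔ, y/ are [+round]; /ɪ/ is [+high]. The remaining /e, ə, ʌ/ satisfy [-round], [-high], [-low].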